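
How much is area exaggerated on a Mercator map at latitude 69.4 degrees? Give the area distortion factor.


area_distortion = 1/cos^2(69.4) = 8.078

8.078


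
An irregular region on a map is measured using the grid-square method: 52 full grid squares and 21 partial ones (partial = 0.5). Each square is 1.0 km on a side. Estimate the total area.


effective squares = 52 + 21 * 0.5 = 62.5
area = 62.5 * 1.0 = 62.5 km^2

62.5 km^2


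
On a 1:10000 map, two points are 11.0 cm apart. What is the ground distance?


ground = 11.0 cm * 10000 / 100 = 1100.0 m = 1.1 km

1.1 km


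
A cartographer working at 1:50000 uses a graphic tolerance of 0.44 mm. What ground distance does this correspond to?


ground = 0.44 mm * 50000 / 1000 = 22.0 m

22.0 m


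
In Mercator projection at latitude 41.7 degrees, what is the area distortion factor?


area_distortion = 1/cos^2(41.7) = 1.794

1.794


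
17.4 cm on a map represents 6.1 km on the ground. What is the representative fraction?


ground = 6.1 km = 610000 cm; RF denominator = ground / map = 610000 / 17.4 ≈ 35057; RF = 1:35057

1:35057


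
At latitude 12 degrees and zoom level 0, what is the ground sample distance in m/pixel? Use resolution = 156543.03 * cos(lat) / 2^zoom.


res = 156543.03 * cos(12) / 2^0 = 156543.03 * 0.9781476 / 1 = 153122.19 m/pixel

153122.19 m/pixel


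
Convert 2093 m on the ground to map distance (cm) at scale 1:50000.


map_cm = 2093 * 100 / 50000 = 4.186 cm ≈ 4.19 cm

4.19 cm


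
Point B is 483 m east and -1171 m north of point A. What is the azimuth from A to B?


az = atan2(483, -1171) = 157.6 deg
adjusted to 0-360: 157.6 degrees

157.6 degrees


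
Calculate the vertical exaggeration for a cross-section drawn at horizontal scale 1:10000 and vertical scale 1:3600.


VE = horizontal_scale / vertical_scale = 10000 / 3600 ≈ 2.8

2.8x


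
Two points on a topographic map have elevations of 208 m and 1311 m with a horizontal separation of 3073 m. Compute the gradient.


gradient = (1311 - 208) / 3073 = 1103 / 3073 = 0.3589

0.3589


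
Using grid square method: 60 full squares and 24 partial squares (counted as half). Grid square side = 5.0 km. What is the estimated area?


effective squares = 60 + 24 * 0.5 = 72.0
area = 72.0 * 25.0 = 1800.0 km^2

1800.0 km^2


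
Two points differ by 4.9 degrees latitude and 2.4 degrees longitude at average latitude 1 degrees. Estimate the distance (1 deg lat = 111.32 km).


dlat_km = 4.9 * 111.32 = 545.468
dlon_km = 2.4 * 111.32 * cos(1) ≈ 267.127
dist = sqrt(545.468^2 + 267.127^2) ≈ 607.4 km

607.4 km


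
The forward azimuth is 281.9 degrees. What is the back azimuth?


back azimuth = (281.9 + 180) mod 360 = 101.9 degrees

101.9 degrees


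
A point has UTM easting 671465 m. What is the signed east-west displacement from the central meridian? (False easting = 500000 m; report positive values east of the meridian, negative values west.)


displacement = 671465 - 500000 = 171465 m

171465 m


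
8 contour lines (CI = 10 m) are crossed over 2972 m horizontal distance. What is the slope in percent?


elevation change = 8 * 10 = 80 m
slope = 80 / 2972 * 100 = 2.7%

2.7%


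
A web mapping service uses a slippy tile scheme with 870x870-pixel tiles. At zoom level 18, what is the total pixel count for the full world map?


tiles per axis = 2^18 = 262144
total tiles = 262144^2 = 68719476736
pixels per axis = 262144 * 870 = 228065280
total pixels = 228065280^2 = 52013771941478400

52013771941478400 pixels


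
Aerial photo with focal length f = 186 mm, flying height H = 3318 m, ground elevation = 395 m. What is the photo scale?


scale = f / (H - h) = 186 mm / 2923 m = 186 / 2923000 = 1:15715

1:15715


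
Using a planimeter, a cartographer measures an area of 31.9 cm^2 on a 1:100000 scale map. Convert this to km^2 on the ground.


ground_area = 31.9 * (100000/100)^2 = 31900000.0 m^2 = 31.9 km^2

31.9 km^2


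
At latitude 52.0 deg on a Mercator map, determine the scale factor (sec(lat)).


SF = 1 / cos(52.0) = 1 / 0.615661 = 1.624

1.624


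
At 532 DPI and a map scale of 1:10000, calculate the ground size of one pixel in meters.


pixel_cm = 2.54 / 532 ≈ 0.004774 cm
ground = pixel_cm * 10000 / 100 = 2.54 * 10000 / (532 * 100) = 25400 / 53200 ≈ 0.48 m

0.48 m


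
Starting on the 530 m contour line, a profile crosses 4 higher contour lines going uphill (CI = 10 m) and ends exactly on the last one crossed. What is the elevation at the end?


elevation = 530 + 4 * 10 = 570 m

570 m


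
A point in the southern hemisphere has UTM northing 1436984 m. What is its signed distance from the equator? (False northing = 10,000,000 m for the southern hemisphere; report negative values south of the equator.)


For southern: actual = 1436984 - 10000000 = -8563016 m

-8563016 m


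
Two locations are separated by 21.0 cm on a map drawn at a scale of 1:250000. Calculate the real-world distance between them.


ground = 21.0 cm * 250000 / 100 = 52500.0 m = 52.5 km

52.5 km


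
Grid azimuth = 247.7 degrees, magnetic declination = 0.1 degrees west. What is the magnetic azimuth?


magnetic azimuth = grid azimuth - declination (east +ve)
mag_az = 247.7 - -0.1 = 247.8 degrees

247.8 degrees


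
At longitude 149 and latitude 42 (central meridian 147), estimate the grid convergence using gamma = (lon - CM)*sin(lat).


gamma = (149 - 147) * sin(42) = 2 * 0.669131 = 1.338 degrees

1.338 degrees


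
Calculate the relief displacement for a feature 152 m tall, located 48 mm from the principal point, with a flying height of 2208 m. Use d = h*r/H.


d = h * r / H = 152 * 48 / 2208 = 3.3 mm

3.3 mm


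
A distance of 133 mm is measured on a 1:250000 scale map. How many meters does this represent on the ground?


ground = 133 mm * 250000 / 1000 = 33250.0 m

33250.0 m


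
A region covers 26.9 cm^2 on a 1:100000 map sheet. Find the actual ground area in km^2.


ground_area = 26.9 * (100000/100)^2 = 26900000.0 m^2 = 26.9 km^2

26.9 km^2


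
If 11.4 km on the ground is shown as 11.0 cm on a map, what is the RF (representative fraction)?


ground = 11.4 km = 1140000 cm; RF denominator = ground / map = 1140000 / 11.0 ≈ 103636; RF = 1:103636

1:103636


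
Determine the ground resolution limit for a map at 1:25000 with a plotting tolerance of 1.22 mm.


ground = 1.22 mm * 25000 / 1000 = 30.5 m

30.5 m


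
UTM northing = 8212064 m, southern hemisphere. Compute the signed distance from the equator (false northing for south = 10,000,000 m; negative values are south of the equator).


For southern: actual = 8212064 - 10000000 = -1787936 m

-1787936 m


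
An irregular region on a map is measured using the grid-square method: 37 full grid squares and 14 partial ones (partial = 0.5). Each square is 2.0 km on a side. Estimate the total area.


effective squares = 37 + 14 * 0.5 = 44.0
area = 44.0 * 4.0 = 176.0 km^2

176.0 km^2


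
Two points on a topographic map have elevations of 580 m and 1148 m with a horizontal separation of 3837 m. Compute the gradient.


gradient = (1148 - 580) / 3837 = 568 / 3837 = 0.148

0.148


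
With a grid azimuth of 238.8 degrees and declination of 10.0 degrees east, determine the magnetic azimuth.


magnetic azimuth = grid azimuth - declination (east +ve)
mag_az = 238.8 - 10.0 = 228.8 degrees

228.8 degrees


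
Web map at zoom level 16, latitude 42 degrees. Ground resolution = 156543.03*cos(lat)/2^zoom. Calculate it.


res = 156543.03 * cos(42) / 2^16 = 156543.03 * 0.74314483 / 65536 = 1.78 m/pixel

1.78 m/pixel


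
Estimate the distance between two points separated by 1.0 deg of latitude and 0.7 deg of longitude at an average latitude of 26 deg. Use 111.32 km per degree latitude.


dlat_km = 1.0 * 111.32 = 111.32
dlon_km = 0.7 * 111.32 * cos(26) ≈ 70.038
dist = sqrt(111.32^2 + 70.038^2) ≈ 131.5 km

131.5 km


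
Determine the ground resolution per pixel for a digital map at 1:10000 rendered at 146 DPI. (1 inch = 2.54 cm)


pixel_cm = 2.54 / 146 ≈ 0.017397 cm
ground = pixel_cm * 10000 / 100 = 2.54 * 10000 / (146 * 100) = 25400 / 14600 ≈ 1.74 m

1.74 m


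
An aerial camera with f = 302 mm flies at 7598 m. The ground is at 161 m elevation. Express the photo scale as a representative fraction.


scale = f / (H - h) = 302 mm / 7437 m = 302 / 7437000 = 1:24626

1:24626


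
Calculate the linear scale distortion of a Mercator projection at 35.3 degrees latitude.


SF = 1 / cos(35.3) = 1 / 0.816138 = 1.225

1.225


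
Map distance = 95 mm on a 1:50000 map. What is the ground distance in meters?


ground = 95 mm * 50000 / 1000 = 4750.0 m

4750.0 m


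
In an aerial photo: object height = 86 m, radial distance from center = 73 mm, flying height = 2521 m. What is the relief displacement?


d = h * r / H = 86 * 73 / 2521 = 2.49 mm

2.49 mm


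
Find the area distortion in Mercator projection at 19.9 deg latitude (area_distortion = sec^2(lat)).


area_distortion = 1/cos^2(19.9) = 1.131

1.131


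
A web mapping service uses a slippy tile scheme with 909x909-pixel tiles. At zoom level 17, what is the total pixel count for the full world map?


tiles per axis = 2^17 = 131072
total tiles = 131072^2 = 17179869184
pixels per axis = 131072 * 909 = 119144448
total pixels = 119144448^2 = 14195399489224704

14195399489224704 pixels


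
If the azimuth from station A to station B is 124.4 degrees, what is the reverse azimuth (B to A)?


back azimuth = (124.4 + 180) mod 360 = 304.4 degrees

304.4 degrees


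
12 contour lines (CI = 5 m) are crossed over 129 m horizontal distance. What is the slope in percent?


elevation change = 12 * 5 = 60 m
slope = 60 / 129 * 100 = 46.5%

46.5%


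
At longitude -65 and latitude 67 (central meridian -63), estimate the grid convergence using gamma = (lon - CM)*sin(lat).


gamma = (-65 - -63) * sin(67) = -2 * 0.920505 = -1.841 degrees

-1.841 degrees


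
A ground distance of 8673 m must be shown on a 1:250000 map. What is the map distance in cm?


map_cm = 8673 * 100 / 250000 = 3.4692 cm ≈ 3.47 cm

3.47 cm


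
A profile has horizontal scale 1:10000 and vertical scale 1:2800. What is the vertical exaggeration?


VE = horizontal_scale / vertical_scale = 10000 / 2800 ≈ 3.6

3.6x


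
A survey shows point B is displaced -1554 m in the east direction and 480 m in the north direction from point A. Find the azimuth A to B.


az = atan2(-1554, 480) = -72.8 deg
adjusted to 0-360: 287.2 degrees

287.2 degrees


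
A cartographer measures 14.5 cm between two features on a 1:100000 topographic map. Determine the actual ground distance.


ground = 14.5 cm * 100000 / 100 = 14500.0 m = 14.5 km

14.5 km


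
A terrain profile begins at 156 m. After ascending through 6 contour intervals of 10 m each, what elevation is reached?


elevation = 156 + 6 * 10 = 216 m

216 m


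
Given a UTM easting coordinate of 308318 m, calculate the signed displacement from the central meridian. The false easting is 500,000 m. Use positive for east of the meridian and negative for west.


displacement = 308318 - 500000 = -191682 m

-191682 m


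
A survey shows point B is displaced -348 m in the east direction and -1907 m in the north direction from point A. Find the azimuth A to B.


az = atan2(-348, -1907) = -169.7 deg
adjusted to 0-360: 190.3 degrees

190.3 degrees


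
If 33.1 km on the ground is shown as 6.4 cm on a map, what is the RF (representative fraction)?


ground = 33.1 km = 3310000 cm; RF denominator = ground / map = 3310000 / 6.4 ≈ 517188; RF = 1:517188

1:517188


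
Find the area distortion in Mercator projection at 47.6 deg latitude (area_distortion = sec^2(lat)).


area_distortion = 1/cos^2(47.6) = 2.199

2.199


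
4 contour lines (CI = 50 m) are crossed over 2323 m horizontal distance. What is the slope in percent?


elevation change = 4 * 50 = 200 m
slope = 200 / 2323 * 100 = 8.6%

8.6%


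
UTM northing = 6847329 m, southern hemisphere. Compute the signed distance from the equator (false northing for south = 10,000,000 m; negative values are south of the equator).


For southern: actual = 6847329 - 10000000 = -3152671 m

-3152671 m


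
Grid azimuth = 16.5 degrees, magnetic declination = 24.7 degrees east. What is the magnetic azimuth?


magnetic azimuth = grid azimuth - declination (east +ve)
mag_az = 16.5 - 24.7 = 351.8 degrees

351.8 degrees


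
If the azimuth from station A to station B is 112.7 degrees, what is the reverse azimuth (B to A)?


back azimuth = (112.7 + 180) mod 360 = 292.7 degrees

292.7 degrees


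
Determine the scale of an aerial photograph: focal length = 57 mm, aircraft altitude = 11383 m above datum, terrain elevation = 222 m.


scale = f / (H - h) = 57 mm / 11161 m = 57 / 11161000 = 1:195807

1:195807


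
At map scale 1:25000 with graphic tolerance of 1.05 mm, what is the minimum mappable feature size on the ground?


ground = 1.05 mm * 25000 / 1000 = 26.25 m

26.25 m


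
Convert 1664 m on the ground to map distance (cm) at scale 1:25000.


map_cm = 1664 * 100 / 25000 = 6.656 cm ≈ 6.66 cm

6.66 cm


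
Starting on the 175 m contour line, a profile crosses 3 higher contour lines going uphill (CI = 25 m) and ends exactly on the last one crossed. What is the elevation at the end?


elevation = 175 + 3 * 25 = 250 m

250 m


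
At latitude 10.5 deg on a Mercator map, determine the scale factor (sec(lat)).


SF = 1 / cos(10.5) = 1 / 0.983255 = 1.017

1.017


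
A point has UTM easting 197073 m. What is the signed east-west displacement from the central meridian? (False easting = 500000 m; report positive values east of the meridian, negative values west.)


displacement = 197073 - 500000 = -302927 m

-302927 m


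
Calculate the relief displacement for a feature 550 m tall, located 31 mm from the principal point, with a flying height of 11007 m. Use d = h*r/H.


d = h * r / H = 550 * 31 / 11007 = 1.55 mm

1.55 mm


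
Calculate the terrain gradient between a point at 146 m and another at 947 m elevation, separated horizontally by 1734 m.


gradient = (947 - 146) / 1734 = 801 / 1734 = 0.4619

0.4619


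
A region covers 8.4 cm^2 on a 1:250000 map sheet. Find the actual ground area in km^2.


ground_area = 8.4 * (250000/100)^2 = 52500000.0 m^2 = 52.5 km^2

52.5 km^2


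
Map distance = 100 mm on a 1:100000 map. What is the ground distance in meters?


ground = 100 mm * 100000 / 1000 = 10000.0 m

10000.0 m


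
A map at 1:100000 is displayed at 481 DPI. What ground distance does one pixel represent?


pixel_cm = 2.54 / 481 ≈ 0.005281 cm
ground = pixel_cm * 100000 / 100 = 2.54 * 100000 / (481 * 100) = 254000 / 48100 ≈ 5.28 m

5.28 m


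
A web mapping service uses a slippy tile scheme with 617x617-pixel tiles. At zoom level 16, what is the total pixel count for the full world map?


tiles per axis = 2^16 = 65536
total tiles = 65536^2 = 4294967296
pixels per axis = 65536 * 617 = 40435712
total pixels = 40435712^2 = 1635046804946944

1635046804946944 pixels


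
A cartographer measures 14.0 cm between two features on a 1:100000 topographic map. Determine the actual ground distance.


ground = 14.0 cm * 100000 / 100 = 14000.0 m = 14.0 km

14.0 km


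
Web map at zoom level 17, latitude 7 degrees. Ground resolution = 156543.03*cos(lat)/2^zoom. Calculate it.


res = 156543.03 * cos(7) / 2^17 = 156543.03 * 0.99254615 / 131072 = 1.19 m/pixel

1.19 m/pixel


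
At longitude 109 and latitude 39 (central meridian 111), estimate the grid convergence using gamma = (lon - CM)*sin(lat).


gamma = (109 - 111) * sin(39) = -2 * 0.62932 = -1.259 degrees

-1.259 degrees


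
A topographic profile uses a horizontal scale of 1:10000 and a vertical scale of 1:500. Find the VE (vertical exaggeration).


VE = horizontal_scale / vertical_scale = 10000 / 500 = 20.0

20.0x


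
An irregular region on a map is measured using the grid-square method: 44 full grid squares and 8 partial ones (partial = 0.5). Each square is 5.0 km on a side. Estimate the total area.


effective squares = 44 + 8 * 0.5 = 48.0
area = 48.0 * 25.0 = 1200.0 km^2

1200.0 km^2


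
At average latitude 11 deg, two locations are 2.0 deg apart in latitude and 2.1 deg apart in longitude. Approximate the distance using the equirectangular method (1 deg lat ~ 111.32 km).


dlat_km = 2.0 * 111.32 = 222.64
dlon_km = 2.1 * 111.32 * cos(11) ≈ 229.477
dist = sqrt(222.64^2 + 229.477^2) ≈ 319.7 km

319.7 km


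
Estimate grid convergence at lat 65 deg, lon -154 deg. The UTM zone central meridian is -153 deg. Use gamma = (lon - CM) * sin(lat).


gamma = (-154 - -153) * sin(65) = -1 * 0.906308 = -0.906 degrees

-0.906 degrees


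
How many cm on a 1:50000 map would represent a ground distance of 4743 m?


map_cm = 4743 * 100 / 50000 = 9.486 cm ≈ 9.49 cm

9.49 cm


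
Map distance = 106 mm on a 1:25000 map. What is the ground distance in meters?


ground = 106 mm * 25000 / 1000 = 2650.0 m

2650.0 m


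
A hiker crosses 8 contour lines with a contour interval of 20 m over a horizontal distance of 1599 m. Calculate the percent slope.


elevation change = 8 * 20 = 160 m
slope = 160 / 1599 * 100 = 10.0%

10.0%


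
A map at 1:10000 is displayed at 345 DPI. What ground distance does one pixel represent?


pixel_cm = 2.54 / 345 ≈ 0.007362 cm
ground = pixel_cm * 10000 / 100 = 2.54 * 10000 / (345 * 100) = 25400 / 34500 ≈ 0.74 m

0.74 m


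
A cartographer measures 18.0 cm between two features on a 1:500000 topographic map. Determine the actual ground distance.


ground = 18.0 cm * 500000 / 100 = 90000.0 m = 90.0 km

90.0 km


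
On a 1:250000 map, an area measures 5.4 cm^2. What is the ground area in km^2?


ground_area = 5.4 * (250000/100)^2 = 33750000.0 m^2 = 33.75 km^2

33.75 km^2


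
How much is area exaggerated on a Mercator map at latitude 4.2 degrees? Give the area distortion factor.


area_distortion = 1/cos^2(4.2) = 1.005

1.005


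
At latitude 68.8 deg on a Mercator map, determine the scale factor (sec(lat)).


SF = 1 / cos(68.8) = 1 / 0.361625 = 2.765

2.765


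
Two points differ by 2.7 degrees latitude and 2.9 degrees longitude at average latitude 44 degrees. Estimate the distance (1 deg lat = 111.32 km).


dlat_km = 2.7 * 111.32 = 300.564
dlon_km = 2.9 * 111.32 * cos(44) ≈ 232.223
dist = sqrt(300.564^2 + 232.223^2) ≈ 379.8 km

379.8 km


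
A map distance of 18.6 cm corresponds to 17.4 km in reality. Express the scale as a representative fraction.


ground = 17.4 km = 1740000 cm; RF denominator = ground / map = 1740000 / 18.6 ≈ 93548; RF = 1:93548

1:93548


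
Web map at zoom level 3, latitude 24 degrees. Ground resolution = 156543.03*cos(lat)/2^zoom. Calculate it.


res = 156543.03 * cos(24) / 2^3 = 156543.03 * 0.91354546 / 8 = 17876.15 m/pixel

17876.15 m/pixel


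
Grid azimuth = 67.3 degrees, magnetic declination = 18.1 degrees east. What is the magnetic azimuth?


magnetic azimuth = grid azimuth - declination (east +ve)
mag_az = 67.3 - 18.1 = 49.2 degrees

49.2 degrees


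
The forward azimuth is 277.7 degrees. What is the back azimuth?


back azimuth = (277.7 + 180) mod 360 = 97.7 degrees

97.7 degrees


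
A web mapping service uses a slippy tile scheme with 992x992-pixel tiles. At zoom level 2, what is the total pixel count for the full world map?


tiles per axis = 2^2 = 4
total tiles = 4^2 = 16
pixels per axis = 4 * 992 = 3968
total pixels = 3968^2 = 15745024

15745024 pixels


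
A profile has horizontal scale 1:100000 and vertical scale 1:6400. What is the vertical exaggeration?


VE = horizontal_scale / vertical_scale = 100000 / 6400 = 15.625 ≈ 15.6

15.6x


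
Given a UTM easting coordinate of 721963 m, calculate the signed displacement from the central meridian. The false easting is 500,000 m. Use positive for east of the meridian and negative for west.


displacement = 721963 - 500000 = 221963 m

221963 m


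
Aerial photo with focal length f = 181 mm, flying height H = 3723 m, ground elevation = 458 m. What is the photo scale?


scale = f / (H - h) = 181 mm / 3265 m = 181 / 3265000 = 1:18039

1:18039


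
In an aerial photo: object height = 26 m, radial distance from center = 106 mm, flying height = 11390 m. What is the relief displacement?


d = h * r / H = 26 * 106 / 11390 = 0.24 mm

0.24 mm


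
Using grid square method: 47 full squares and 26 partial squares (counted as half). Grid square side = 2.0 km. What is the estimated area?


effective squares = 47 + 26 * 0.5 = 60.0
area = 60.0 * 4.0 = 240.0 km^2

240.0 km^2


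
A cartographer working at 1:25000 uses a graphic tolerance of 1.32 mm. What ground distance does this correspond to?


ground = 1.32 mm * 25000 / 1000 = 33.0 m

33.0 m


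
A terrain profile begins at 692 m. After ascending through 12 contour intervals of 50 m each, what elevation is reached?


elevation = 692 + 12 * 50 = 1292 m

1292 m


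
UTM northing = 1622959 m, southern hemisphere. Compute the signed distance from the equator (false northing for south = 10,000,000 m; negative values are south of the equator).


For southern: actual = 1622959 - 10000000 = -8377041 m

-8377041 m


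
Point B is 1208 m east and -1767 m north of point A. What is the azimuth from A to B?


az = atan2(1208, -1767) = 145.6 deg
adjusted to 0-360: 145.6 degrees

145.6 degrees


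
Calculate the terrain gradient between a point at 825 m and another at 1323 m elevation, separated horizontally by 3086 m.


gradient = (1323 - 825) / 3086 = 498 / 3086 = 0.1614

0.1614


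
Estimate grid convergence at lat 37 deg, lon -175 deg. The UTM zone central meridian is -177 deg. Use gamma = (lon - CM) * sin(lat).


gamma = (-175 - -177) * sin(37) = 2 * 0.601815 = 1.204 degrees

1.204 degrees


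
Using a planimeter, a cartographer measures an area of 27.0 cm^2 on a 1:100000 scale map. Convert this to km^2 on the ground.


ground_area = 27.0 * (100000/100)^2 = 27000000.0 m^2 = 27.0 km^2

27.0 km^2


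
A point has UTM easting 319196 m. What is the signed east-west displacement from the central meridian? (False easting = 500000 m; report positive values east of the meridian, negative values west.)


displacement = 319196 - 500000 = -180804 m

-180804 m


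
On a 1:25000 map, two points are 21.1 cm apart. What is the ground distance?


ground = 21.1 cm * 25000 / 100 = 5275.0 m = 5.275 km

5.275 km


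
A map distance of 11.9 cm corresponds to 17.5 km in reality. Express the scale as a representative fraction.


ground = 17.5 km = 1750000 cm; RF denominator = ground / map = 1750000 / 11.9 ≈ 147059; RF = 1:147059

1:147059


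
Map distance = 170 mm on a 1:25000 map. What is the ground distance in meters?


ground = 170 mm * 25000 / 1000 = 4250.0 m

4250.0 m


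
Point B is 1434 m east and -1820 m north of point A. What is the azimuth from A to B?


az = atan2(1434, -1820) = 141.8 deg
adjusted to 0-360: 141.8 degrees

141.8 degrees


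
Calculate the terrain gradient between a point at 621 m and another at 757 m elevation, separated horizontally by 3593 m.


gradient = (757 - 621) / 3593 = 136 / 3593 = 0.0379

0.0379


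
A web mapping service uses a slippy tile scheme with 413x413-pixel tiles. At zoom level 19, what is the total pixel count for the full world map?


tiles per axis = 2^19 = 524288
total tiles = 524288^2 = 274877906944
pixels per axis = 524288 * 413 = 216530944
total pixels = 216530944^2 = 46885649709531136

46885649709531136 pixels


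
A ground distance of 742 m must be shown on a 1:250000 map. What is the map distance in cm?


map_cm = 742 * 100 / 250000 = 0.2968 cm ≈ 0.3 cm

0.3 cm


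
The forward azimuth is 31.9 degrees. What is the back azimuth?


back azimuth = (31.9 + 180) mod 360 = 211.9 degrees

211.9 degrees


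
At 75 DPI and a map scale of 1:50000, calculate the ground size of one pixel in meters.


pixel_cm = 2.54 / 75 ≈ 0.033867 cm
ground = pixel_cm * 50000 / 100 = 2.54 * 50000 / (75 * 100) = 127000 / 7500 ≈ 16.93 m

16.93 m


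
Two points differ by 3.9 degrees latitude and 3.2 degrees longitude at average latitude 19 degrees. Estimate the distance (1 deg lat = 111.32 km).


dlat_km = 3.9 * 111.32 = 434.148
dlon_km = 3.2 * 111.32 * cos(19) ≈ 336.816
dist = sqrt(434.148^2 + 336.816^2) ≈ 549.5 km

549.5 km


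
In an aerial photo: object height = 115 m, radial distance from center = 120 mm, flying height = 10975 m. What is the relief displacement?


d = h * r / H = 115 * 120 / 10975 = 1.26 mm

1.26 mm


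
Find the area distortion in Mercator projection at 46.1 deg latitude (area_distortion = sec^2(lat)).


area_distortion = 1/cos^2(46.1) = 2.08

2.08


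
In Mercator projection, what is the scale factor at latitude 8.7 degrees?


SF = 1 / cos(8.7) = 1 / 0.988494 = 1.012

1.012


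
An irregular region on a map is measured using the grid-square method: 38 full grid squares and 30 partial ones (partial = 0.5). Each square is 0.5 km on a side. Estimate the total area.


effective squares = 38 + 30 * 0.5 = 53.0
area = 53.0 * 0.25 = 13.25 km^2

13.25 km^2


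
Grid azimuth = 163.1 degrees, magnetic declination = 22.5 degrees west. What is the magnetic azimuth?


magnetic azimuth = grid azimuth - declination (east +ve)
mag_az = 163.1 - -22.5 = 185.6 degrees

185.6 degrees


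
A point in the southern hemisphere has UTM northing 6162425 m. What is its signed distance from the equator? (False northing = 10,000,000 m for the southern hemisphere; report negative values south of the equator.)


For southern: actual = 6162425 - 10000000 = -3837575 m

-3837575 m


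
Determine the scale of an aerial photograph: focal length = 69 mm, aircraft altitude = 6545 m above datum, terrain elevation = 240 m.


scale = f / (H - h) = 69 mm / 6305 m = 69 / 6305000 = 1:91377

1:91377


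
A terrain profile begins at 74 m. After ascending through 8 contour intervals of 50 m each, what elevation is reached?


elevation = 74 + 8 * 50 = 474 m

474 m


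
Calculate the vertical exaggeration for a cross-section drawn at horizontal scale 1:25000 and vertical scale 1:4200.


VE = horizontal_scale / vertical_scale = 25000 / 4200 ≈ 6.0

6.0x


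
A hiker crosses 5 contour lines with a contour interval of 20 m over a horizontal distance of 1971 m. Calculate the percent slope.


elevation change = 5 * 20 = 100 m
slope = 100 / 1971 * 100 = 5.1%

5.1%


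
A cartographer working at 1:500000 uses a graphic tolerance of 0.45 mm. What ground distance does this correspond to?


ground = 0.45 mm * 500000 / 1000 = 225.0 m

225.0 m


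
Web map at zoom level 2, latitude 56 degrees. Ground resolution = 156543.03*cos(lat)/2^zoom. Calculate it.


res = 156543.03 * cos(56) / 2^2 = 156543.03 * 0.5591929 / 4 = 21884.44 m/pixel

21884.44 m/pixel


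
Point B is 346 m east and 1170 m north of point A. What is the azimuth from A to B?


az = atan2(346, 1170) = 16.5 deg
adjusted to 0-360: 16.5 degrees

16.5 degrees


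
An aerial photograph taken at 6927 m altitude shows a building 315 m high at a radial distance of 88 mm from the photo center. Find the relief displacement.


d = h * r / H = 315 * 88 / 6927 = 4.0 mm

4.0 mm


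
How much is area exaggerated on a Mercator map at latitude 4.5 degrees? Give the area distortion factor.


area_distortion = 1/cos^2(4.5) = 1.006

1.006


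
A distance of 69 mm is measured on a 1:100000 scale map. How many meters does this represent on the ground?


ground = 69 mm * 100000 / 1000 = 6900.0 m

6900.0 m


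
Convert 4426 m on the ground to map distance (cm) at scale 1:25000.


map_cm = 4426 * 100 / 25000 = 17.704 cm ≈ 17.7 cm

17.7 cm


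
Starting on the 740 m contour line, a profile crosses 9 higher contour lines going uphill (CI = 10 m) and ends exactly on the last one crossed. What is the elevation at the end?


elevation = 740 + 9 * 10 = 830 m

830 m


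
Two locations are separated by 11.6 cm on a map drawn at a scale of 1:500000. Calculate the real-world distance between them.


ground = 11.6 cm * 500000 / 100 = 58000.0 m = 58.0 km

58.0 km


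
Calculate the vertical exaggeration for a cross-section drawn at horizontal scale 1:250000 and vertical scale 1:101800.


VE = horizontal_scale / vertical_scale = 250000 / 101800 ≈ 2.5

2.5x


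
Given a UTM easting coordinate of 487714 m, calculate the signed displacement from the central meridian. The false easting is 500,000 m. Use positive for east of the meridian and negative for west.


displacement = 487714 - 500000 = -12286 m

-12286 m


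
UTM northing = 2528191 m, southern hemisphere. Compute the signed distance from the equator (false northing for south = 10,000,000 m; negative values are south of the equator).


For southern: actual = 2528191 - 10000000 = -7471809 m

-7471809 m


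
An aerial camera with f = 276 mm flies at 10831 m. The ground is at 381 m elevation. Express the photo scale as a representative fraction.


scale = f / (H - h) = 276 mm / 10450 m = 276 / 10450000 = 1:37862

1:37862


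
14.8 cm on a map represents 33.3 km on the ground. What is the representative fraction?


ground = 33.3 km = 3330000 cm; RF denominator = ground / map = 3330000 / 14.8 = 225000; RF = 1:225000

1:225000


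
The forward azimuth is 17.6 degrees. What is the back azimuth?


back azimuth = (17.6 + 180) mod 360 = 197.6 degrees

197.6 degrees


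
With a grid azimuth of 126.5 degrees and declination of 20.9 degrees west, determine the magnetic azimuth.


magnetic azimuth = grid azimuth - declination (east +ve)
mag_az = 126.5 - -20.9 = 147.4 degrees

147.4 degrees


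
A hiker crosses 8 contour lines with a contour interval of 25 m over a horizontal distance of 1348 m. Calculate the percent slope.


elevation change = 8 * 25 = 200 m
slope = 200 / 1348 * 100 = 14.8%

14.8%


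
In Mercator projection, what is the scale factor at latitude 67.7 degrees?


SF = 1 / cos(67.7) = 1 / 0.379456 = 2.635

2.635


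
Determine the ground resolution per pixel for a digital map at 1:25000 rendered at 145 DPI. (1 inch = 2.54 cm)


pixel_cm = 2.54 / 145 ≈ 0.017517 cm
ground = pixel_cm * 25000 / 100 = 2.54 * 25000 / (145 * 100) = 63500 / 14500 ≈ 4.38 m

4.38 m


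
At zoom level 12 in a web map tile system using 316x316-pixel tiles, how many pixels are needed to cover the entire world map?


tiles per axis = 2^12 = 4096
total tiles = 4096^2 = 16777216
pixels per axis = 4096 * 316 = 1294336
total pixels = 1294336^2 = 1675305680896

1675305680896 pixels


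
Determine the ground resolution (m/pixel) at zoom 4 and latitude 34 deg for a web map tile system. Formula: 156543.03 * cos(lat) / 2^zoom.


res = 156543.03 * cos(34) / 2^4 = 156543.03 * 0.82903757 / 16 = 8111.25 m/pixel

8111.25 m/pixel


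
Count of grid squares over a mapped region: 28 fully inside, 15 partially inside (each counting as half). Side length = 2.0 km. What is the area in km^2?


effective squares = 28 + 15 * 0.5 = 35.5
area = 35.5 * 4.0 = 142.0 km^2

142.0 km^2


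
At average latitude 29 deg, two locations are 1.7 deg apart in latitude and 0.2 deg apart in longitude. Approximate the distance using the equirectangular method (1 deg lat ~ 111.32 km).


dlat_km = 1.7 * 111.32 = 189.244
dlon_km = 0.2 * 111.32 * cos(29) ≈ 19.473
dist = sqrt(189.244^2 + 19.473^2) ≈ 190.2 km

190.2 km


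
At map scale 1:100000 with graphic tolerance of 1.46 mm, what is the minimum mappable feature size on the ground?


ground = 1.46 mm * 100000 / 1000 = 146.0 m

146.0 m


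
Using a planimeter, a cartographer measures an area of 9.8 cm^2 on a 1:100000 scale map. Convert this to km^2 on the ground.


ground_area = 9.8 * (100000/100)^2 = 9800000.0 m^2 = 9.8 km^2

9.8 km^2


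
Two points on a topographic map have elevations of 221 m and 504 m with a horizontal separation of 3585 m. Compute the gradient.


gradient = (504 - 221) / 3585 = 283 / 3585 = 0.0789

0.0789


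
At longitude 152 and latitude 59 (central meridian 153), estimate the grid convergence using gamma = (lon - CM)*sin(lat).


gamma = (152 - 153) * sin(59) = -1 * 0.857167 = -0.857 degrees

-0.857 degrees


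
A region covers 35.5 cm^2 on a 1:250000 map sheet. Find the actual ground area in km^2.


ground_area = 35.5 * (250000/100)^2 = 221875000.0 m^2 = 221.875 km^2

221.875 km^2


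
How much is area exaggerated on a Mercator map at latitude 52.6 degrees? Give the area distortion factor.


area_distortion = 1/cos^2(52.6) = 2.711

2.711


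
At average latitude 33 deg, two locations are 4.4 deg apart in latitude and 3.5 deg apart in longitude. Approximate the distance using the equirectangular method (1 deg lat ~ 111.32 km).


dlat_km = 4.4 * 111.32 = 489.808
dlon_km = 3.5 * 111.32 * cos(33) ≈ 326.763
dist = sqrt(489.808^2 + 326.763^2) ≈ 588.8 km

588.8 km


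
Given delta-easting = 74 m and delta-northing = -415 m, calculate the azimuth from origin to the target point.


az = atan2(74, -415) = 169.9 deg
adjusted to 0-360: 169.9 degrees

169.9 degrees


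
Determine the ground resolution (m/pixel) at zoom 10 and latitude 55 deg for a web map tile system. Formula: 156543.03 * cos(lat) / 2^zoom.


res = 156543.03 * cos(55) / 2^10 = 156543.03 * 0.57357644 / 1024 = 87.68 m/pixel

87.68 m/pixel


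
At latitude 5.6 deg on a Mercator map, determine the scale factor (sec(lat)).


SF = 1 / cos(5.6) = 1 / 0.995227 = 1.005

1.005


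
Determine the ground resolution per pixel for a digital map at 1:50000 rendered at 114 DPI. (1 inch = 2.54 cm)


pixel_cm = 2.54 / 114 ≈ 0.022281 cm
ground = pixel_cm * 50000 / 100 = 2.54 * 50000 / (114 * 100) = 127000 / 11400 ≈ 11.14 m

11.14 m


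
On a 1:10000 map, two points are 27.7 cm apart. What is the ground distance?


ground = 27.7 cm * 10000 / 100 = 2770.0 m = 2.77 km

2.77 km


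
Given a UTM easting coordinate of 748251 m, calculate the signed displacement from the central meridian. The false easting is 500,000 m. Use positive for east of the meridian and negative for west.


displacement = 748251 - 500000 = 248251 m

248251 m


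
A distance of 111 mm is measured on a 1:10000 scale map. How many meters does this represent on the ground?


ground = 111 mm * 10000 / 1000 = 1110.0 m

1110.0 m


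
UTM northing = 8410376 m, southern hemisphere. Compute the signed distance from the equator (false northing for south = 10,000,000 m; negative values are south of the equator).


For southern: actual = 8410376 - 10000000 = -1589624 m

-1589624 m


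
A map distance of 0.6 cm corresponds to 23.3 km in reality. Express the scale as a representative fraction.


ground = 23.3 km = 2330000 cm; RF denominator = ground / map = 2330000 / 0.6 ≈ 3883333; RF = 1:3883333

1:3883333


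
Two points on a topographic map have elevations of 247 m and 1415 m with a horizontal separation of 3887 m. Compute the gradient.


gradient = (1415 - 247) / 3887 = 1168 / 3887 = 0.3005

0.3005


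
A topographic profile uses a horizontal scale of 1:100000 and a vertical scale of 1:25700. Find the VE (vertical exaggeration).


VE = horizontal_scale / vertical_scale = 100000 / 25700 ≈ 3.9

3.9x


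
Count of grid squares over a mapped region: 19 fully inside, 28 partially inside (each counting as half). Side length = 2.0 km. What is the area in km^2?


effective squares = 19 + 28 * 0.5 = 33.0
area = 33.0 * 4.0 = 132.0 km^2

132.0 km^2


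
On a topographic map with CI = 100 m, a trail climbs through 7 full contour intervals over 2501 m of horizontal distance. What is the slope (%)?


elevation change = 7 * 100 = 700 m
slope = 700 / 2501 * 100 = 28.0%

28.0%


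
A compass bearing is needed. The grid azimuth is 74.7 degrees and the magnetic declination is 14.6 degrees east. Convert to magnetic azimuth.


magnetic azimuth = grid azimuth - declination (east +ve)
mag_az = 74.7 - 14.6 = 60.1 degrees

60.1 degrees


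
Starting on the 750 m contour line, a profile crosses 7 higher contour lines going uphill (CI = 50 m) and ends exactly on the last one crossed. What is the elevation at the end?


elevation = 750 + 7 * 50 = 1100 m

1100 m


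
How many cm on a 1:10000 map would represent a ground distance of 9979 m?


map_cm = 9979 * 100 / 10000 = 99.79 cm

99.79 cm


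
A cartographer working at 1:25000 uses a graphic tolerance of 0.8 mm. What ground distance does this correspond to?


ground = 0.8 mm * 25000 / 1000 = 20.0 m

20.0 m


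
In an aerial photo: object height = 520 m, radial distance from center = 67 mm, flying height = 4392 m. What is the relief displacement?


d = h * r / H = 520 * 67 / 4392 = 7.93 mm

7.93 mm


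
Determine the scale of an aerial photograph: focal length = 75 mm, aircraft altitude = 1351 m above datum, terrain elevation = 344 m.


scale = f / (H - h) = 75 mm / 1007 m = 75 / 1007000 = 1:13427

1:13427


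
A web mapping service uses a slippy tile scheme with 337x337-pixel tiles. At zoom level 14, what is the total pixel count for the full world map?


tiles per axis = 2^14 = 16384
total tiles = 16384^2 = 268435456
pixels per axis = 16384 * 337 = 5521408
total pixels = 5521408^2 = 30485946302464

30485946302464 pixels


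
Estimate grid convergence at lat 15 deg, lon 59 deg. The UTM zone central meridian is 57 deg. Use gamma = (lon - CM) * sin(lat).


gamma = (59 - 57) * sin(15) = 2 * 0.258819 = 0.518 degrees

0.518 degrees


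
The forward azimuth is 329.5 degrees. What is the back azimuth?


back azimuth = (329.5 + 180) mod 360 = 149.5 degrees

149.5 degrees


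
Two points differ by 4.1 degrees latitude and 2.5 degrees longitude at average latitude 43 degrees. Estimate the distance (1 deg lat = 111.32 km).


dlat_km = 4.1 * 111.32 = 456.412
dlon_km = 2.5 * 111.32 * cos(43) ≈ 203.536
dist = sqrt(456.412^2 + 203.536^2) ≈ 499.7 km

499.7 km


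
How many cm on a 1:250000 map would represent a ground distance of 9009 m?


map_cm = 9009 * 100 / 250000 = 3.6036 cm ≈ 3.6 cm

3.6 cm


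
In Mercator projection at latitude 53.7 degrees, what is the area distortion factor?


area_distortion = 1/cos^2(53.7) = 2.853

2.853


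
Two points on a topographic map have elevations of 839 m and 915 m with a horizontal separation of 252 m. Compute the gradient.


gradient = (915 - 839) / 252 = 76 / 252 = 0.3016

0.3016


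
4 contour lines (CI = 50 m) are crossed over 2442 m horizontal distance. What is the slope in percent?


elevation change = 4 * 50 = 200 m
slope = 200 / 2442 * 100 = 8.2%

8.2%


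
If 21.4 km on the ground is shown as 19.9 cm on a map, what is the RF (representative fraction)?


ground = 21.4 km = 2140000 cm; RF denominator = ground / map = 2140000 / 19.9 ≈ 107538; RF = 1:107538

1:107538


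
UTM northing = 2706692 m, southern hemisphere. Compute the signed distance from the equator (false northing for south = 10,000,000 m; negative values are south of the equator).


For southern: actual = 2706692 - 10000000 = -7293308 m

-7293308 m


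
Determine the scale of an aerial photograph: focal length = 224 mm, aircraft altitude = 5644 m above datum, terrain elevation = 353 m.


scale = f / (H - h) = 224 mm / 5291 m = 224 / 5291000 = 1:23621

1:23621


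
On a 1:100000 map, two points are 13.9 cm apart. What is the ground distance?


ground = 13.9 cm * 100000 / 100 = 13900.0 m = 13.9 km

13.9 km
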